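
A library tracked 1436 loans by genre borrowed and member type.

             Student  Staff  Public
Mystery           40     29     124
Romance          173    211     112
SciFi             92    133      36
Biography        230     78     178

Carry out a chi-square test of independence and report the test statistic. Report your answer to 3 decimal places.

241.564

Row totals: 193, 496, 261, 486. Column totals: 535, 451, 450. Grand total N = 1436.
Expected counts (row total × column total / N):
  Mystery, Student: 193×535/1436 = 71.9046
  Mystery, Staff: 193×451/1436 = 60.6149
  Mystery, Public: 193×450/1436 = 60.4805
  Romance, Student: 496×535/1436 = 184.7911
  Romance, Staff: 496×451/1436 = 155.7772
  Romance, Public: 496×450/1436 = 155.4318
  SciFi, Student: 261×535/1436 = 97.2389
  SciFi, Staff: 261×451/1436 = 81.9714
  SciFi, Public: 261×450/1436 = 81.7897
  Biography, Student: 486×535/1436 = 181.0655
  Biography, Staff: 486×451/1436 = 152.6365
  Biography, Public: 486×450/1436 = 152.2981
Contributions (O − E)²/E:
  (40 − 71.9046)²/71.9046 = 14.1563
  (29 − 60.6149)²/60.6149 = 16.4894
  (124 − 60.4805)²/60.4805 = 66.7112
  (173 − 184.7911)²/184.7911 = 0.7524
  (211 − 155.7772)²/155.7772 = 19.5764
  (112 − 155.4318)²/155.4318 = 12.1360
  (92 − 97.2389)²/97.2389 = 0.2823
  (133 − 81.9714)²/81.9714 = 31.7662
  (36 − 81.7897)²/81.7897 = 25.6352
  (230 − 181.0655)²/181.0655 = 13.2250
  (78 − 152.6365)²/152.6365 = 36.4959
  (178 − 152.2981)²/152.2981 = 4.3375
χ² = 14.1563 + 16.4894 + 66.7112 + 0.7524 + 19.5764 + 12.1360 + 0.2823 + 31.7662 + 25.6352 + 13.2250 + 36.4959 + 4.3375 = 241.564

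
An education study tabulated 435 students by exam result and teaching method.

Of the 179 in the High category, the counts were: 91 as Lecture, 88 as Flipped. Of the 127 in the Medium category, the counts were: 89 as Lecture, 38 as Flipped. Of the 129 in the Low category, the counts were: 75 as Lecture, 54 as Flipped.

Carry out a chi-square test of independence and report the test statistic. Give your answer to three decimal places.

11.356

Row totals: 179, 127, 129. Column totals: 255, 180. Grand total N = 435.
Expected counts (row total × column total / N):
  High, Lecture: 179×255/435 = 104.9310
  High, Flipped: 179×180/435 = 74.0690
  Medium, Lecture: 127×255/435 = 74.4483
  Medium, Flipped: 127×180/435 = 52.5517
  Low, Lecture: 129×255/435 = 75.6207
  Low, Flipped: 129×180/435 = 53.3793
Contributions (O − E)²/E:
  (91 − 104.9310)²/104.9310 = 1.8495
  (88 − 74.0690)²/74.0690 = 2.6202
  (89 − 74.4483)²/74.4483 = 2.8443
  (38 − 52.5517)²/52.5517 = 4.0294
  (75 − 75.6207)²/75.6207 = 0.0051
  (54 − 53.3793)²/53.3793 = 0.0072
χ² = 1.8495 + 2.6202 + 2.8443 + 4.0294 + 0.0051 + 0.0072 = 11.356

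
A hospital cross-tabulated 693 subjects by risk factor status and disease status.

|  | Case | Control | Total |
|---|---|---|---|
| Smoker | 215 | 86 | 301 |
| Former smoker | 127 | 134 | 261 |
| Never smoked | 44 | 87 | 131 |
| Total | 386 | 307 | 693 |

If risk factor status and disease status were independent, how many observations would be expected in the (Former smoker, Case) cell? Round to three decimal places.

145.377

Row total (Former smoker) = 261; column total (Case) = 386; grand total N = 693.
Expected count = (row total × column total) / N = 261 × 386 / 693 = 145.377.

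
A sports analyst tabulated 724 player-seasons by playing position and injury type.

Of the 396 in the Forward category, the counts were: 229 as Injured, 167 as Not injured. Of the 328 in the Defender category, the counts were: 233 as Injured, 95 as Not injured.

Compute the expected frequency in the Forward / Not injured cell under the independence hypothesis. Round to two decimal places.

Row total (Forward) = 396; column total (Not injured) = 262; grand total N = 724.
Expected count = (row total × column total) / N = 396 × 262 / 724 = 143.30.

143.30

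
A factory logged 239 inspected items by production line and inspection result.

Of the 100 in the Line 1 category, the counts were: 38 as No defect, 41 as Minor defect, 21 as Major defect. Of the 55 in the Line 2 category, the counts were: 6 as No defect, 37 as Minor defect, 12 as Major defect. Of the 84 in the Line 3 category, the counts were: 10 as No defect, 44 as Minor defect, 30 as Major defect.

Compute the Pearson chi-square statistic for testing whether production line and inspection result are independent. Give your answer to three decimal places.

Row totals: 100, 55, 84. Column totals: 54, 122, 63. Grand total N = 239.
Expected counts (row total × column total / N):
  Line 1, No defect: 100×54/239 = 22.59414
  Line 1, Minor defect: 100×122/239 = 51.04603
  Line 1, Major defect: 100×63/239 = 26.35983
  Line 2, No defect: 55×54/239 = 12.42678
  Line 2, Minor defect: 55×122/239 = 28.07531
  Line 2, Major defect: 55×63/239 = 14.49791
  Line 3, No defect: 84×54/239 = 18.97908
  Line 3, Minor defect: 84×122/239 = 42.87866
  Line 3, Major defect: 84×63/239 = 22.14226
Contributions (O − E)²/E:
  (38 − 22.59414)²/22.59414 = 10.5045
  (41 − 51.04603)²/51.04603 = 1.9771
  (21 − 26.35983)²/26.35983 = 1.0898
  (6 − 12.42678)²/12.42678 = 3.3237
  (37 − 28.07531)²/28.07531 = 2.8370
  (12 − 14.49791)²/14.49791 = 0.4304
  (10 − 18.97908)²/18.97908 = 4.2480
  (44 − 42.87866)²/42.87866 = 0.0293
  (30 − 22.14226)²/22.14226 = 2.7885
χ² = 10.5045 + 1.9771 + 1.0898 + 3.3237 + 2.8370 + 0.4304 + 4.2480 + 0.0293 + 2.7885 = 27.228

27.228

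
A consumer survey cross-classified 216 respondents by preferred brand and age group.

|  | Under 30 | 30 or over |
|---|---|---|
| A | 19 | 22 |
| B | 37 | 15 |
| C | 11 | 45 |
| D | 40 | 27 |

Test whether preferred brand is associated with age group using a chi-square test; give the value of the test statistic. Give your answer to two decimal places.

32.68

Row totals: 41, 52, 56, 67. Column totals: 107, 109. Grand total N = 216.
Expected counts (row total × column total / N):
  A, Under 30: 41×107/216 = 20.310
  A, 30 or over: 41×109/216 = 20.690
  B, Under 30: 52×107/216 = 25.759
  B, 30 or over: 52×109/216 = 26.241
  C, Under 30: 56×107/216 = 27.741
  C, 30 or over: 56×109/216 = 28.259
  D, Under 30: 67×107/216 = 33.190
  D, 30 or over: 67×109/216 = 33.810
Contributions (O − E)²/E:
  (19 − 20.310)²/20.310 = 0.0845
  (22 − 20.690)²/20.690 = 0.0829
  (37 − 25.759)²/25.759 = 4.9055
  (15 − 26.241)²/26.241 = 4.8154
  (11 − 27.741)²/27.741 = 10.1028
  (45 − 28.259)²/28.259 = 9.9176
  (40 − 33.190)²/33.190 = 1.3973
  (27 − 33.810)²/33.810 = 1.3717
χ² = 0.0845 + 0.0829 + 4.9055 + 4.8154 + 10.1028 + 9.9176 + 1.3973 + 1.3717 = 32.68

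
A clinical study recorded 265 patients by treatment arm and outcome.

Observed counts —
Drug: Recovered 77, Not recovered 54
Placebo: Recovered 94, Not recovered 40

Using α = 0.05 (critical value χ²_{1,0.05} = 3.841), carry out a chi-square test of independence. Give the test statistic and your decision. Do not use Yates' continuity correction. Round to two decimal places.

3.74; fail to reject H₀

Row totals: 131, 134. Column totals: 171, 94. Grand total N = 265.
Expected counts (row total × column total / N):
  Drug, Recovered: 131×171/265 = 84.532
  Drug, Not recovered: 131×94/265 = 46.468
  Placebo, Recovered: 134×171/265 = 86.468
  Placebo, Not recovered: 134×94/265 = 47.532
Contributions (O − E)²/E:
  (77 − 84.532)²/84.532 = 0.6711
  (54 − 46.468)²/46.468 = 1.2209
  (94 − 86.468)²/86.468 = 0.6561
  (40 − 47.532)²/47.532 = 1.1935
χ² = 0.6711 + 1.2209 + 0.6561 + 1.1935 = 3.74
df = (2−1)(2−1) = 1. Since 3.74 < 3.841, fail to reject the null hypothesis of independence at α = 0.05.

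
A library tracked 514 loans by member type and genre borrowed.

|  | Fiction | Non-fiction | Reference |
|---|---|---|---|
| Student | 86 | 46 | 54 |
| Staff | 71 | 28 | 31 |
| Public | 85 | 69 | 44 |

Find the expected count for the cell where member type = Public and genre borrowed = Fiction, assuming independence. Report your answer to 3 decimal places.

Row total (Public) = 198; column total (Fiction) = 242; grand total N = 514.
Expected count = (row total × column total) / N = 198 × 242 / 514 = 93.222.

93.222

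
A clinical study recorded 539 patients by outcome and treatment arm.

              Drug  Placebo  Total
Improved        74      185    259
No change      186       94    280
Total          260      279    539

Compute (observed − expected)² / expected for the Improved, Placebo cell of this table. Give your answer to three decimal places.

Row total (Improved) = 259; column total (Placebo) = 279; N = 539.
Expected count E = 259 × 279 / 539 = 134.0649.
Contribution = (O − E)²/E = (185 − 134.0649)² / 134.0649 = 19.352.

19.352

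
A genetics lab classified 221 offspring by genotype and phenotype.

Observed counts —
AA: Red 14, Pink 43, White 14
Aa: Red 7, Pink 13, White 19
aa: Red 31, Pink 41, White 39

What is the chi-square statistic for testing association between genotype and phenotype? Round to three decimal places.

15.522

Row totals: 71, 39, 111. Column totals: 52, 97, 72. Grand total N = 221.
Expected counts (row total × column total / N):
  AA, Red: 71×52/221 = 16.7059
  AA, Pink: 71×97/221 = 31.1629
  AA, White: 71×72/221 = 23.1312
  Aa, Red: 39×52/221 = 9.1765
  Aa, Pink: 39×97/221 = 17.1176
  Aa, White: 39×72/221 = 12.7059
  aa, Red: 111×52/221 = 26.1176
  aa, Pink: 111×97/221 = 48.7195
  aa, White: 111×72/221 = 36.1629
Contributions (O − E)²/E:
  (14 − 16.7059)²/16.7059 = 0.4383
  (43 − 31.1629)²/31.1629 = 4.4963
  (14 − 23.1312)²/23.1312 = 3.6046
  (7 − 9.1765)²/9.1765 = 0.5162
  (13 − 17.1176)²/17.1176 = 0.9905
  (19 − 12.7059)²/12.7059 = 3.1179
  (31 − 26.1176)²/26.1176 = 0.9127
  (41 − 48.7195)²/48.7195 = 1.2231
  (39 − 36.1629)²/36.1629 = 0.2226
χ² = 0.4383 + 4.4963 + 3.6046 + 0.5162 + 0.9905 + 3.1179 + 0.9127 + 1.2231 + 0.2226 = 15.522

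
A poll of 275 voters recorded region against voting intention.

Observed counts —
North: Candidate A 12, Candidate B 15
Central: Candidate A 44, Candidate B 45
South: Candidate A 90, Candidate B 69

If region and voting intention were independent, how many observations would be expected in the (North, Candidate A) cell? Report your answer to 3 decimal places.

Row total (North) = 27; column total (Candidate A) = 146; grand total N = 275.
Expected count = (row total × column total) / N = 27 × 146 / 275 = 14.335.

14.335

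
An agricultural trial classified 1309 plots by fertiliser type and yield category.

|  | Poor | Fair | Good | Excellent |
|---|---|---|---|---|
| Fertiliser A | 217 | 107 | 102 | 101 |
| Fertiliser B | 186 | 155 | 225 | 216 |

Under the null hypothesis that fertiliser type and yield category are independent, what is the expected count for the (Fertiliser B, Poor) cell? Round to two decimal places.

240.75

Row total (Fertiliser B) = 782; column total (Poor) = 403; grand total N = 1309.
Expected count = (row total × column total) / N = 782 × 403 / 1309 = 240.75.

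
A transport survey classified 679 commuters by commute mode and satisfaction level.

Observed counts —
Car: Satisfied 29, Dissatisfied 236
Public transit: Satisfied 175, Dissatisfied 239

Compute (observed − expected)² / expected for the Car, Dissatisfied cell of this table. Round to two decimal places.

Row total (Car) = 265; column total (Dissatisfied) = 475; N = 679.
Expected count E = 265 × 475 / 679 = 185.383.
Contribution = (O − E)²/E = (236 − 185.383)² / 185.383 = 13.82.

13.82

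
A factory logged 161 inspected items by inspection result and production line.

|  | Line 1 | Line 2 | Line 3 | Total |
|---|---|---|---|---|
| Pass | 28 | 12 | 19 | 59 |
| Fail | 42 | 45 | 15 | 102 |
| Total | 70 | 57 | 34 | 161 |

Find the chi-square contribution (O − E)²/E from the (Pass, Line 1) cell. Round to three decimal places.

Row total (Pass) = 59; column total (Line 1) = 70; N = 161.
Expected count E = 59 × 70 / 161 = 25.6522.
Contribution = (O − E)²/E = (28 − 25.6522)² / 25.6522 = 0.215.

0.215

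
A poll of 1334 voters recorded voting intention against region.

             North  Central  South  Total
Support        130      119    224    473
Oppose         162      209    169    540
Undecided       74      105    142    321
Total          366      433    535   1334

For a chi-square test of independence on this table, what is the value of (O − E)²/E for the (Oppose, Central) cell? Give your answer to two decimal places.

Row total (Oppose) = 540; column total (Central) = 433; N = 1334.
Expected count E = 540 × 433 / 1334 = 175.277.
Contribution = (O − E)²/E = (209 − 175.277)² / 175.277 = 6.49.

6.49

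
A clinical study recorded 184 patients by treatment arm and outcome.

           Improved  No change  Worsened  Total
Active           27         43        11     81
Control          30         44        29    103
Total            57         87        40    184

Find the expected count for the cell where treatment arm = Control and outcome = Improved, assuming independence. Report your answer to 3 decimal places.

Row total (Control) = 103; column total (Improved) = 57; grand total N = 184.
Expected count = (row total × column total) / N = 103 × 57 / 184 = 31.908.

31.908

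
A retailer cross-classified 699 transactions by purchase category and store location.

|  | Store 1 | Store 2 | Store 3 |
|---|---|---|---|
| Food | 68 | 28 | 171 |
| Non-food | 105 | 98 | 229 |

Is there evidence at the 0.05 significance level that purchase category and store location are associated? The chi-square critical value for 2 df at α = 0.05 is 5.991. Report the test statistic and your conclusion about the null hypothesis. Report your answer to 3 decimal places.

Row totals: 267, 432. Column totals: 173, 126, 400. Grand total N = 699.
Expected counts (row total × column total / N):
  Food, Store 1: 267×173/699 = 66.0815
  Food, Store 2: 267×126/699 = 48.1288
  Food, Store 3: 267×400/699 = 152.7897
  Non-food, Store 1: 432×173/699 = 106.9185
  Non-food, Store 2: 432×126/699 = 77.8712
  Non-food, Store 3: 432×400/699 = 247.2103
Contributions (O − E)²/E:
  (68 − 66.0815)²/66.0815 = 0.0557
  (28 − 48.1288)²/48.1288 = 8.4184
  (171 − 152.7897)²/152.7897 = 2.1704
  (105 − 106.9185)²/106.9185 = 0.0344
  (98 − 77.8712)²/77.8712 = 5.2031
  (229 − 247.2103)²/247.2103 = 1.3414
χ² = 0.0557 + 8.4184 + 2.1704 + 0.0344 + 5.2031 + 1.3414 = 17.223
df = (2−1)(3−1) = 2. Since 17.223 > 5.991, reject the null hypothesis of independence at α = 0.05.

17.223; reject H₀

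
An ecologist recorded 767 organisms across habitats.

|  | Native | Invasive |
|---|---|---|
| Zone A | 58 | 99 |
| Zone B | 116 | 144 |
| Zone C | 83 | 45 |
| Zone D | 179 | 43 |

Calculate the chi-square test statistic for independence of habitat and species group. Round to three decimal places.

95.739

Row totals: 157, 260, 128, 222. Column totals: 436, 331. Grand total N = 767.
Expected counts (row total × column total / N):
  Zone A, Native: 157×436/767 = 89.2464
  Zone A, Invasive: 157×331/767 = 67.7536
  Zone B, Native: 260×436/767 = 147.7966
  Zone B, Invasive: 260×331/767 = 112.2034
  Zone C, Native: 128×436/767 = 72.7614
  Zone C, Invasive: 128×331/767 = 55.2386
  Zone D, Native: 222×436/767 = 126.1956
  Zone D, Invasive: 222×331/767 = 95.8044
Contributions (O − E)²/E:
  (58 − 89.2464)²/89.2464 = 10.9398
  (99 − 67.7536)²/67.7536 = 14.4101
  (116 − 147.7966)²/147.7966 = 6.8406
  (144 − 112.2034)²/112.2034 = 9.0106
  (83 − 72.7614)²/72.7614 = 1.4407
  (45 − 55.2386)²/55.2386 = 1.8977
  (179 − 126.1956)²/126.1956 = 22.0951
  (43 − 95.8044)²/95.8044 = 29.1041
χ² = 10.9398 + 14.4101 + 6.8406 + 9.0106 + 1.4407 + 1.8977 + 22.0951 + 29.1041 = 95.739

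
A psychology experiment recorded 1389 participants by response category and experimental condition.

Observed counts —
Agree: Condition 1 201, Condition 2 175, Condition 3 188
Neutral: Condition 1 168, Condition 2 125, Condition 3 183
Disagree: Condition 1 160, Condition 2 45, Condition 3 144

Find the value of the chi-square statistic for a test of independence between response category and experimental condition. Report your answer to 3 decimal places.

Row totals: 564, 476, 349. Column totals: 529, 345, 515. Grand total N = 1389.
Expected counts (row total × column total / N):
  Agree, Condition 1: 564×529/1389 = 214.7991
  Agree, Condition 2: 564×345/1389 = 140.0864
  Agree, Condition 3: 564×515/1389 = 209.1145
  Neutral, Condition 1: 476×529/1389 = 181.2844
  Neutral, Condition 2: 476×345/1389 = 118.2289
  Neutral, Condition 3: 476×515/1389 = 176.4867
  Disagree, Condition 1: 349×529/1389 = 132.9165
  Disagree, Condition 2: 349×345/1389 = 86.6847
  Disagree, Condition 3: 349×515/1389 = 129.3988
Contributions (O − E)²/E:
  (201 − 214.7991)²/214.7991 = 0.8865
  (175 − 140.0864)²/140.0864 = 8.7015
  (188 − 209.1145)²/209.1145 = 2.1320
  (168 − 181.2844)²/181.2844 = 0.9735
  (125 − 118.2289)²/118.2289 = 0.3878
  (183 − 176.4867)²/176.4867 = 0.2404
  (160 − 132.9165)²/132.9165 = 5.5186
  (45 − 86.6847)²/86.6847 = 20.0452
  (144 − 129.3988)²/129.3988 = 1.6476
χ² = 0.8865 + 8.7015 + 2.1320 + 0.9735 + 0.3878 + 0.2404 + 5.5186 + 20.0452 + 1.6476 = 40.533

40.533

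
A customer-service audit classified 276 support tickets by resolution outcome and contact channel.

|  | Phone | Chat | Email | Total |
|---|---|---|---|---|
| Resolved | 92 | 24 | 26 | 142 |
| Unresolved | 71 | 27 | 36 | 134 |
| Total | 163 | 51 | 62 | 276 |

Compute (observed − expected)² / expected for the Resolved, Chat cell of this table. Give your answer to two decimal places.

Row total (Resolved) = 142; column total (Chat) = 51; N = 276.
Expected count E = 142 × 51 / 276 = 26.239.
Contribution = (O − E)²/E = (24 − 26.239)² / 26.239 = 0.19.

0.19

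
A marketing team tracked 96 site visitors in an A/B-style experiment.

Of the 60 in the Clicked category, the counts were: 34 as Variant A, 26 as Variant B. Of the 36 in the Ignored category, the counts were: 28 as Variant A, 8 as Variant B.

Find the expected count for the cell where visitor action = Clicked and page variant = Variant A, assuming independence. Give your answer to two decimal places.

Row total (Clicked) = 60; column total (Variant A) = 62; grand total N = 96.
Expected count = (row total × column total) / N = 60 × 62 / 96 = 38.75.

38.75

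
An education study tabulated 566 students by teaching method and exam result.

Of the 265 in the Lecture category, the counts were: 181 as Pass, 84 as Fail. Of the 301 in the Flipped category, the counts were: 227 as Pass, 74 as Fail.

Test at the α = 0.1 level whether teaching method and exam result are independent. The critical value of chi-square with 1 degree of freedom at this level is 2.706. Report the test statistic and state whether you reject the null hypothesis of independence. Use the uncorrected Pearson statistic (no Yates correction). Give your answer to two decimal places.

Row totals: 265, 301. Column totals: 408, 158. Grand total N = 566.
Expected counts (row total × column total / N):
  Lecture, Pass: 265×408/566 = 191.025
  Lecture, Fail: 265×158/566 = 73.975
  Flipped, Pass: 301×408/566 = 216.975
  Flipped, Fail: 301×158/566 = 84.025
Contributions (O − E)²/E:
  (181 − 191.025)²/191.025 = 0.5261
  (84 − 73.975)²/73.975 = 1.3586
  (227 − 216.975)²/216.975 = 0.4632
  (74 − 84.025)²/84.025 = 1.1961
χ² = 0.5261 + 1.3586 + 0.4632 + 1.1961 = 3.54
df = (2−1)(2−1) = 1. Since 3.54 > 2.706, reject the null hypothesis of independence at α = 0.1.

3.54; reject H₀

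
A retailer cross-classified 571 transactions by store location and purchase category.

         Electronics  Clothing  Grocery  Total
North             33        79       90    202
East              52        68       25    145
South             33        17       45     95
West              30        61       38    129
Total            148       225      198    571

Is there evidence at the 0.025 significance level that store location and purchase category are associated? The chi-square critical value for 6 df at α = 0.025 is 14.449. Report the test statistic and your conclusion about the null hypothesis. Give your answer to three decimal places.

Grand total N = 571.
Expected counts (row total × column total / N):
  North, Electronics: 202×148/571 = 52.35727
  North, Clothing: 202×225/571 = 79.59720
  North, Grocery: 202×198/571 = 70.04553
  East, Electronics: 145×148/571 = 37.58319
  East, Clothing: 145×225/571 = 57.13660
  East, Grocery: 145×198/571 = 50.28021
  South, Electronics: 95×148/571 = 24.62347
  South, Clothing: 95×225/571 = 37.43433
  South, Grocery: 95×198/571 = 32.94221
  West, Electronics: 129×148/571 = 33.43608
  West, Clothing: 129×225/571 = 50.83187
  West, Grocery: 129×198/571 = 44.73205
Contributions (O − E)²/E:
  (33 − 52.35727)²/52.35727 = 7.1567
  (79 − 79.59720)²/79.59720 = 0.0045
  (90 − 70.04553)²/70.04553 = 5.6846
  (52 − 37.58319)²/37.58319 = 5.5302
  (68 − 57.13660)²/57.13660 = 2.0655
  (25 − 50.28021)²/50.28021 = 12.7105
  (33 − 24.62347)²/24.62347 = 2.8496
  (17 − 37.43433)²/37.43433 = 11.1545
  (45 − 32.94221)²/32.94221 = 4.4135
  (30 − 33.43608)²/33.43608 = 0.3531
  (61 − 50.83187)²/50.83187 = 2.0340
  (38 − 44.73205)²/44.73205 = 1.0132
χ² = 7.1567 + 0.0045 + 5.6846 + 5.5302 + 2.0655 + 12.7105 + 2.8496 + 11.1545 + 4.4135 + 0.3531 + 2.0340 + 1.0132 = 54.970
df = (4−1)(3−1) = 6. Since 54.970 > 14.449, reject the null hypothesis of independence at α = 0.025.

54.970; reject H₀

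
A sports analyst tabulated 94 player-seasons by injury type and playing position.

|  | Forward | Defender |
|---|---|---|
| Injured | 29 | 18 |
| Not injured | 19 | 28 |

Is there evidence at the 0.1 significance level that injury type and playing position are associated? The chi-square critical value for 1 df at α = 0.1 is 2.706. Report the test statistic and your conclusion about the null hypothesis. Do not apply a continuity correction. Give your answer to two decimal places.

4.26; reject H₀

Row totals: 47, 47. Column totals: 48, 46. Grand total N = 94.
Expected counts (row total × column total / N):
  Injured, Forward: 47×48/94 = 24.000
  Injured, Defender: 47×46/94 = 23.000
  Not injured, Forward: 47×48/94 = 24.000
  Not injured, Defender: 47×46/94 = 23.000
Contributions (O − E)²/E:
  (29 − 24.000)²/24.000 = 1.0417
  (18 − 23.000)²/23.000 = 1.0870
  (19 − 24.000)²/24.000 = 1.0417
  (28 − 23.000)²/23.000 = 1.0870
χ² = 1.0417 + 1.0870 + 1.0417 + 1.0870 = 4.26
df = (2−1)(2−1) = 1. Since 4.26 > 2.706, reject the null hypothesis of independence at α = 0.1.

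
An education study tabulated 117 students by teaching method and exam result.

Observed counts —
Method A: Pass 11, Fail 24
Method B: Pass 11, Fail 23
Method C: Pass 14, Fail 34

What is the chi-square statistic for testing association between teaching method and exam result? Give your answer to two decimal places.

Row totals: 35, 34, 48. Column totals: 36, 81. Grand total N = 117.
Expected counts (row total × column total / N):
  Method A, Pass: 35×36/117 = 10.769
  Method A, Fail: 35×81/117 = 24.231
  Method B, Pass: 34×36/117 = 10.462
  Method B, Fail: 34×81/117 = 23.538
  Method C, Pass: 48×36/117 = 14.769
  Method C, Fail: 48×81/117 = 33.231
Contributions (O − E)²/E:
  (11 − 10.769)²/10.769 = 0.0050
  (24 − 24.231)²/24.231 = 0.0022
  (11 − 10.462)²/10.462 = 0.0277
  (23 − 23.538)²/23.538 = 0.0123
  (14 − 14.769)²/14.769 = 0.0400
  (34 − 33.231)²/33.231 = 0.0178
χ² = 0.0050 + 0.0022 + 0.0277 + 0.0123 + 0.0400 + 0.0178 = 0.11

0.11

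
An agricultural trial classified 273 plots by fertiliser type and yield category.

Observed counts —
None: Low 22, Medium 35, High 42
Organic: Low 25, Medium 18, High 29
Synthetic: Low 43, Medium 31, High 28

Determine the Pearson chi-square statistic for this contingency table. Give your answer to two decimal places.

Row totals: 99, 72, 102. Column totals: 90, 84, 99. Grand total N = 273.
Expected counts (row total × column total / N):
  None, Low: 99×90/273 = 32.637
  None, Medium: 99×84/273 = 30.462
  None, High: 99×99/273 = 35.901
  Organic, Low: 72×90/273 = 23.736
  Organic, Medium: 72×84/273 = 22.154
  Organic, High: 72×99/273 = 26.110
  Synthetic, Low: 102×90/273 = 33.626
  Synthetic, Medium: 102×84/273 = 31.385
  Synthetic, High: 102×99/273 = 36.989
Contributions (O − E)²/E:
  (22 − 32.637)²/32.637 = 3.4668
  (35 − 30.462)²/30.462 = 0.6760
  (42 − 35.901)²/35.901 = 1.0361
  (25 − 23.736)²/23.736 = 0.0673
  (18 − 22.154)²/22.154 = 0.7789
  (29 − 26.110)²/26.110 = 0.3199
  (43 − 33.626)²/33.626 = 2.6132
  (31 − 31.385)²/31.385 = 0.0047
  (28 − 36.989)²/36.989 = 2.1845
χ² = 3.4668 + 0.6760 + 1.0361 + 0.0673 + 0.7789 + 0.3199 + 2.6132 + 0.0047 + 2.1845 = 11.15

11.15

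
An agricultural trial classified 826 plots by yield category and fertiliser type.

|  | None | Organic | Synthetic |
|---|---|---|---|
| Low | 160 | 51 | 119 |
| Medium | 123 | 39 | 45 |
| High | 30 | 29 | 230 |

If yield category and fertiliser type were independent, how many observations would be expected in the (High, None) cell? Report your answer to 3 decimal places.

Row total (High) = 289; column total (None) = 313; grand total N = 826.
Expected count = (row total × column total) / N = 289 × 313 / 826 = 109.512.

109.512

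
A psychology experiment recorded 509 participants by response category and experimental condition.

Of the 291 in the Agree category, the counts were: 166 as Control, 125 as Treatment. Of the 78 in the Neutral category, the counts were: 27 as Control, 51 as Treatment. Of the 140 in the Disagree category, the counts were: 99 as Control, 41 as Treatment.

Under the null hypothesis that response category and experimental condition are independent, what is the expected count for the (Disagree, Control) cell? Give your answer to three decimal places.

80.314

Row total (Disagree) = 140; column total (Control) = 292; grand total N = 509.
Expected count = (row total × column total) / N = 140 × 292 / 509 = 80.314.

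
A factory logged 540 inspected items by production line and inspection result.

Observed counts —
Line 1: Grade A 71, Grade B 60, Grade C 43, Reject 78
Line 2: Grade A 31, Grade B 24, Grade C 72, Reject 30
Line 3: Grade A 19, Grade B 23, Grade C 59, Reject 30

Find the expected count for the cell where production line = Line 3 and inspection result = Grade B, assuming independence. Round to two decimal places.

Row total (Line 3) = 131; column total (Grade B) = 107; grand total N = 540.
Expected count = (row total × column total) / N = 131 × 107 / 540 = 25.96.

25.96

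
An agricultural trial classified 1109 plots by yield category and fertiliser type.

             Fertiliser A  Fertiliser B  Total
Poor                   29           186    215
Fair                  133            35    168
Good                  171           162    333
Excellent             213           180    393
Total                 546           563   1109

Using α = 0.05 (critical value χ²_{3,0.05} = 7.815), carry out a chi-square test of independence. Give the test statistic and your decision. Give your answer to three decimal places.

174.608; reject H₀

Grand total N = 1109.
Expected counts (row total × column total / N):
  Poor, Fertiliser A: 215×546/1109 = 105.8521
  Poor, Fertiliser B: 215×563/1109 = 109.1479
  Fair, Fertiliser A: 168×546/1109 = 82.7124
  Fair, Fertiliser B: 168×563/1109 = 85.2876
  Good, Fertiliser A: 333×546/1109 = 163.9477
  Good, Fertiliser B: 333×563/1109 = 169.0523
  Excellent, Fertiliser A: 393×546/1109 = 193.4878
  Excellent, Fertiliser B: 393×563/1109 = 199.5122
Contributions (O − E)²/E:
  (29 − 105.8521)²/105.8521 = 55.7971
  (186 − 109.1479)²/109.1479 = 54.1123
  (133 − 82.7124)²/82.7124 = 30.5739
  (35 − 85.2876)²/85.2876 = 29.6508
  (171 − 163.9477)²/163.9477 = 0.3034
  (162 − 169.0523)²/169.0523 = 0.2942
  (213 − 193.4878)²/193.4878 = 1.9677
  (180 − 199.5122)²/199.5122 = 1.9083
χ² = 55.7971 + 54.1123 + 30.5739 + 29.6508 + 0.3034 + 0.2942 + 1.9677 + 1.9083 = 174.608
df = (4−1)(2−1) = 3. Since 174.608 > 7.815, reject the null hypothesis of independence at α = 0.05.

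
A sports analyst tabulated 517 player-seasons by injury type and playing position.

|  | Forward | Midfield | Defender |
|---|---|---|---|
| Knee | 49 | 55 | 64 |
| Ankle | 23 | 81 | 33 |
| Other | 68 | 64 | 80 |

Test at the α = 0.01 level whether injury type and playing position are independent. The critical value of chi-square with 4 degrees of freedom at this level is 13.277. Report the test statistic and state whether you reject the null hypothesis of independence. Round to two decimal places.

Row totals: 168, 137, 212. Column totals: 140, 200, 177. Grand total N = 517.
Expected counts (row total × column total / N):
  Knee, Forward: 168×140/517 = 45.493
  Knee, Midfield: 168×200/517 = 64.990
  Knee, Defender: 168×177/517 = 57.516
  Ankle, Forward: 137×140/517 = 37.099
  Ankle, Midfield: 137×200/517 = 52.998
  Ankle, Defender: 137×177/517 = 46.903
  Other, Forward: 212×140/517 = 57.408
  Other, Midfield: 212×200/517 = 82.012
  Other, Defender: 212×177/517 = 72.580
Contributions (O − E)²/E:
  (49 − 45.493)²/45.493 = 0.2704
  (55 − 64.990)²/64.990 = 1.5356
  (64 − 57.516)²/57.516 = 0.7310
  (23 − 37.099)²/37.099 = 5.3581
  (81 − 52.998)²/52.998 = 14.7951
  (33 − 46.903)²/46.903 = 4.1211
  (68 − 57.408)²/57.408 = 1.9543
  (64 − 82.012)²/82.012 = 3.9559
  (80 − 72.580)²/72.580 = 0.7586
χ² = 0.2704 + 1.5356 + 0.7310 + 5.3581 + 14.7951 + 4.1211 + 1.9543 + 3.9559 + 0.7586 = 33.48
df = (3−1)(3−1) = 4. Since 33.48 > 13.277, reject the null hypothesis of independence at α = 0.01.

33.48; reject H₀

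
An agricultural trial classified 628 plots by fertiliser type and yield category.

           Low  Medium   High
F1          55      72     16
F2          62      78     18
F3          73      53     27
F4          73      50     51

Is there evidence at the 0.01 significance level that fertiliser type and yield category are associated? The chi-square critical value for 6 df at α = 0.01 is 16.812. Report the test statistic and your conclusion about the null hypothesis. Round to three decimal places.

Row totals: 143, 158, 153, 174. Column totals: 263, 253, 112. Grand total N = 628.
Expected counts (row total × column total / N):
  F1, Low: 143×263/628 = 59.8869
  F1, Medium: 143×253/628 = 57.6099
  F1, High: 143×112/628 = 25.5032
  F2, Low: 158×263/628 = 66.1688
  F2, Medium: 158×253/628 = 63.6529
  F2, High: 158×112/628 = 28.1783
  F3, Low: 153×263/628 = 64.0748
  F3, Medium: 153×253/628 = 61.6385
  F3, High: 153×112/628 = 27.2866
  F4, Low: 174×263/628 = 72.8694
  F4, Medium: 174×253/628 = 70.0987
  F4, High: 174×112/628 = 31.0318
Contributions (O − E)²/E:
  (55 − 59.8869)²/59.8869 = 0.3988
  (72 − 57.6099)²/57.6099 = 3.5944
  (16 − 25.5032)²/25.5032 = 3.5412
  (62 − 66.1688)²/66.1688 = 0.2626
  (78 − 63.6529)²/63.6529 = 3.2338
  (18 − 28.1783)²/28.1783 = 3.6765
  (73 − 64.0748)²/64.0748 = 1.2432
  (53 − 61.6385)²/61.6385 = 1.2107
  (27 − 27.2866)²/27.2866 = 0.0030
  (73 − 72.8694)²/72.8694 = 0.0002
  (50 − 70.0987)²/70.0987 = 5.7627
  (51 − 31.0318)²/31.0318 = 12.8490
χ² = 0.3988 + 3.5944 + 3.5412 + 0.2626 + 3.2338 + 3.6765 + 1.2432 + 1.2107 + 0.0030 + 0.0002 + 5.7627 + 12.8490 = 35.776
df = (4−1)(3−1) = 6. Since 35.776 > 16.812, reject the null hypothesis of independence at α = 0.01.

35.776; reject H₀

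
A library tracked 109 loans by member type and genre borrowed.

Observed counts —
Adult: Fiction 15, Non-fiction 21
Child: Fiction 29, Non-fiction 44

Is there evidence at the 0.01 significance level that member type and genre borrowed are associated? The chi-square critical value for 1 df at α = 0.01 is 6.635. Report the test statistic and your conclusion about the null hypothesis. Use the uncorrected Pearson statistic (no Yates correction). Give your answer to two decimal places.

Row totals: 36, 73. Column totals: 44, 65. Grand total N = 109.
Expected counts (row total × column total / N):
  Adult, Fiction: 36×44/109 = 14.532
  Adult, Non-fiction: 36×65/109 = 21.468
  Child, Fiction: 73×44/109 = 29.468
  Child, Non-fiction: 73×65/109 = 43.532
Contributions (O − E)²/E:
  (15 − 14.532)²/14.532 = 0.0151
  (21 − 21.468)²/21.468 = 0.0102
  (29 − 29.468)²/29.468 = 0.0074
  (44 − 43.532)²/43.532 = 0.0050
χ² = 0.0151 + 0.0102 + 0.0074 + 0.0050 = 0.04
df = (2−1)(2−1) = 1. Since 0.04 < 6.635, fail to reject the null hypothesis of independence at α = 0.01.

0.04; fail to reject H₀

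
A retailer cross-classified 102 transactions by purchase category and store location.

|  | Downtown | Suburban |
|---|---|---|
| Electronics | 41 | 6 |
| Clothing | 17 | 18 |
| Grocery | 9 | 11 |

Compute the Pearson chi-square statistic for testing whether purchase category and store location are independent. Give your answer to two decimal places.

Row totals: 47, 35, 20. Column totals: 67, 35. Grand total N = 102.
Expected counts (row total × column total / N):
  Electronics, Downtown: 47×67/102 = 30.873
  Electronics, Suburban: 47×35/102 = 16.127
  Clothing, Downtown: 35×67/102 = 22.990
  Clothing, Suburban: 35×35/102 = 12.010
  Grocery, Downtown: 20×67/102 = 13.137
  Grocery, Suburban: 20×35/102 = 6.863
Contributions (O − E)²/E:
  (41 − 30.873)²/30.873 = 3.3219
  (6 − 16.127)²/16.127 = 6.3593
  (17 − 22.990)²/22.990 = 1.5607
  (18 − 12.010)²/12.010 = 2.9875
  (9 − 13.137)²/13.137 = 1.3028
  (11 − 6.863)²/6.863 = 2.4938
χ² = 3.3219 + 6.3593 + 1.5607 + 2.9875 + 1.3028 + 2.4938 = 18.03

18.03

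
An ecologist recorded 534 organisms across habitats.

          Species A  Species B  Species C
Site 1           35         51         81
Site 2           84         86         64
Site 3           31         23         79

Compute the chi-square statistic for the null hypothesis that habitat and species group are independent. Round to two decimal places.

43.18

Row totals: 167, 234, 133. Column totals: 150, 160, 224. Grand total N = 534.
Expected counts (row total × column total / N):
  Site 1, Species A: 167×150/534 = 46.910
  Site 1, Species B: 167×160/534 = 50.037
  Site 1, Species C: 167×224/534 = 70.052
  Site 2, Species A: 234×150/534 = 65.730
  Site 2, Species B: 234×160/534 = 70.112
  Site 2, Species C: 234×224/534 = 98.157
  Site 3, Species A: 133×150/534 = 37.360
  Site 3, Species B: 133×160/534 = 39.850
  Site 3, Species C: 133×224/534 = 55.790
Contributions (O − E)²/E:
  (35 − 46.910)²/46.910 = 3.0238
  (51 − 50.037)²/50.037 = 0.0185
  (81 − 70.052)²/70.052 = 1.7110
  (84 − 65.730)²/65.730 = 5.0782
  (86 − 70.112)²/70.112 = 3.6004
  (64 − 98.157)²/98.157 = 11.8861
  (31 − 37.360)²/37.360 = 1.0827
  (23 − 39.850)²/39.850 = 7.1248
  (79 − 55.790)²/55.790 = 9.6559
χ² = 3.0238 + 0.0185 + 1.7110 + 5.0782 + 3.6004 + 11.8861 + 1.0827 + 7.1248 + 9.6559 = 43.18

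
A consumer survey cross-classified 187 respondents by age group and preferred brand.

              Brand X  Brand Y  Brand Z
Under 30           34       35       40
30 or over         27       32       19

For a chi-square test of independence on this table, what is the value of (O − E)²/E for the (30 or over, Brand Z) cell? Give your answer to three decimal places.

1.279

Row total (30 or over) = 78; column total (Brand Z) = 59; N = 187.
Expected count E = 78 × 59 / 187 = 24.6096.
Contribution = (O − E)²/E = (19 − 24.6096)² / 24.6096 = 1.279.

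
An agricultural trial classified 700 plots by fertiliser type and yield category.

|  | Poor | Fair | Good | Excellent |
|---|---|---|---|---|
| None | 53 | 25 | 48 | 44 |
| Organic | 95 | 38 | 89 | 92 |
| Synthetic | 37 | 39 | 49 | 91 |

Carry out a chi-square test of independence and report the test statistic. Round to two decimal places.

Row totals: 170, 314, 216. Column totals: 185, 102, 186, 227. Grand total N = 700.
Expected counts (row total × column total / N):
  None, Poor: 170×185/700 = 44.929
  None, Fair: 170×102/700 = 24.771
  None, Good: 170×186/700 = 45.171
  None, Excellent: 170×227/700 = 55.129
  Organic, Poor: 314×185/700 = 82.986
  Organic, Fair: 314×102/700 = 45.754
  Organic, Good: 314×186/700 = 83.434
  Organic, Excellent: 314×227/700 = 101.826
  Synthetic, Poor: 216×185/700 = 57.086
  Synthetic, Fair: 216×102/700 = 31.474
  Synthetic, Good: 216×186/700 = 57.394
  Synthetic, Excellent: 216×227/700 = 70.046
Contributions (O − E)²/E:
  (53 − 44.929)²/44.929 = 1.4499
  (25 − 24.771)²/24.771 = 0.0021
  (48 − 45.171)²/45.171 = 0.1772
  (44 − 55.129)²/55.129 = 2.2466
  (95 − 82.986)²/82.986 = 1.7393
  (38 − 45.754)²/45.754 = 1.3141
  (89 − 83.434)²/83.434 = 0.3713
  (92 − 101.826)²/101.826 = 0.9482
  (37 − 57.086)²/57.086 = 7.0674
  (39 − 31.474)²/31.474 = 1.7996
  (49 − 57.394)²/57.394 = 1.2276
  (91 − 70.046)²/70.046 = 6.2683
χ² = 1.4499 + 0.0021 + 0.1772 + 2.2466 + 1.7393 + 1.3141 + 0.3713 + 0.9482 + 7.0674 + 1.7996 + 1.2276 + 6.2683 = 24.61

24.61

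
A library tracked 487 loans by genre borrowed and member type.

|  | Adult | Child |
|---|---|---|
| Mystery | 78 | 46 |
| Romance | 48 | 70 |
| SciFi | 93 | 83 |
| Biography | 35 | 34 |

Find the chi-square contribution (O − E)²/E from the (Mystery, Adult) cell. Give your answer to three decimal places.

Row total (Mystery) = 124; column total (Adult) = 254; N = 487.
Expected count E = 124 × 254 / 487 = 64.6735.
Contribution = (O − E)²/E = (78 − 64.6735)² / 64.6735 = 2.746.

2.746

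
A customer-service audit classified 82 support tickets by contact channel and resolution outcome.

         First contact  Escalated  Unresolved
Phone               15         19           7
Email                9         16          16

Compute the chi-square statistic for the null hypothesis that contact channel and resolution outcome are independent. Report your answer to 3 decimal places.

5.279

Row totals: 41, 41. Column totals: 24, 35, 23. Grand total N = 82.
Expected counts (row total × column total / N):
  Phone, First contact: 41×24/82 = 12.0000
  Phone, Escalated: 41×35/82 = 17.5000
  Phone, Unresolved: 41×23/82 = 11.5000
  Email, First contact: 41×24/82 = 12.0000
  Email, Escalated: 41×35/82 = 17.5000
  Email, Unresolved: 41×23/82 = 11.5000
Contributions (O − E)²/E:
  (15 − 12.0000)²/12.0000 = 0.7500
  (19 − 17.5000)²/17.5000 = 0.1286
  (7 − 11.5000)²/11.5000 = 1.7609
  (9 − 12.0000)²/12.0000 = 0.7500
  (16 − 17.5000)²/17.5000 = 0.1286
  (16 − 11.5000)²/11.5000 = 1.7609
χ² = 0.7500 + 0.1286 + 1.7609 + 0.7500 + 0.1286 + 1.7609 = 5.279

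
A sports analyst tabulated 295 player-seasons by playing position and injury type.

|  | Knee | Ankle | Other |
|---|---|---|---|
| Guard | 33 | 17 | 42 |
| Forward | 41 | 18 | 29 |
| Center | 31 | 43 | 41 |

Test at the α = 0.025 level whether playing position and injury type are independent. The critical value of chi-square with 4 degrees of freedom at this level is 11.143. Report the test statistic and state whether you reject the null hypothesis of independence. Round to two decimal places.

16.19; reject H₀

Row totals: 92, 88, 115. Column totals: 105, 78, 112. Grand total N = 295.
Expected counts (row total × column total / N):
  Guard, Knee: 92×105/295 = 32.746
  Guard, Ankle: 92×78/295 = 24.325
  Guard, Other: 92×112/295 = 34.929
  Forward, Knee: 88×105/295 = 31.322
  Forward, Ankle: 88×78/295 = 23.268
  Forward, Other: 88×112/295 = 33.410
  Center, Knee: 115×105/295 = 40.932
  Center, Ankle: 115×78/295 = 30.407
  Center, Other: 115×112/295 = 43.661
Contributions (O − E)²/E:
  (33 − 32.746)²/32.746 = 0.0020
  (17 − 24.325)²/24.325 = 2.2058
  (42 − 34.929)²/34.929 = 1.4314
  (41 − 31.322)²/31.322 = 2.9903
  (18 − 23.268)²/23.268 = 1.1927
  (29 − 33.410)²/33.410 = 0.5821
  (31 − 40.932)²/40.932 = 2.4100
  (43 − 30.407)²/30.407 = 5.2154
  (41 − 43.661)²/43.661 = 0.1622
χ² = 0.0020 + 2.2058 + 1.4314 + 2.9903 + 1.1927 + 0.5821 + 2.4100 + 5.2154 + 0.1622 = 16.19
df = (3−1)(3−1) = 4. Since 16.19 > 11.143, reject the null hypothesis of independence at α = 0.025.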